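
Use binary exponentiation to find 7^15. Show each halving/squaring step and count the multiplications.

Computing 7^15 by squaring (build up from 7^1; each line after the first costs one multiplication):

7^1 = 7
7^2 = (7^1)^2 = 7^2 = 49
7^3 = 7 * 7^2 = 7 * 49 = 343
7^6 = (7^3)^2 = 343^2 = 117649
7^7 = 7 * 7^6 = 7 * 117649 = 823543
7^14 = (7^7)^2 = 823543^2 = 678223072849
7^15 = 7 * 7^14 = 7 * 678223072849 = 4747561509943

Result: 4747561509943
Multiplications needed: 6 (6 lines after 7^1)

7^15 = 4747561509943. Using exponentiation by squaring, this requires 6 multiplications. The key idea: if the exponent is even, square the half-power; if odd, multiply by the base once.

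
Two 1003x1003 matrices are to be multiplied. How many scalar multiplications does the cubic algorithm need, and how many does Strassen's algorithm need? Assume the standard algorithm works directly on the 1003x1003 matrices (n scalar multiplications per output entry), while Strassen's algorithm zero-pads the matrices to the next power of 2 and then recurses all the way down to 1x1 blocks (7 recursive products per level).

Matrix multiplication for 1003x1003 matrices:

Strassen's algorithm requires power-of-2 dimensions. Pad 1003x1003 to 1024x1024 (next power of 2).

Standard algorithm: 1003^3 = 1009027027 multiplications
Strassen's algorithm: 7^(log2(1024)) = 7^10 = 282475249 multiplications
Savings: 1009027027 - 282475249 = 726551778 multiplications

Standard: 1009027027 multiplications (1003^3). Strassen: 282475249 multiplications (7^10, after padding to 1024x1024). Strassen reduces 8 recursive multiplications to 7 at each level.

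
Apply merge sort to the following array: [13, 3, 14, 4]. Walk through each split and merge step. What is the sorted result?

Merge sort trace:

Split: [13, 3, 14, 4] -> [13, 3] and [14, 4]
  Split: [13, 3] -> [13] and [3]
  Merge: [13] + [3] -> [3, 13]
  Split: [14, 4] -> [14] and [4]
  Merge: [14] + [4] -> [4, 14]
Merge: [3, 13] + [4, 14] -> [3, 4, 13, 14]

Final sorted array: [3, 4, 13, 14]

The merge sort proceeds by recursively splitting the array and merging sorted halves.
After all merges, the sorted array is [3, 4, 13, 14].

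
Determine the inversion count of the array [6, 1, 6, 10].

Finding inversions in [6, 1, 6, 10]:

(0, 1): arr[0]=6 > arr[1]=1

Total inversions: 1

The array has 1 inversion(s): (0,1). Each pair (i,j) satisfies i < j and arr[i] > arr[j].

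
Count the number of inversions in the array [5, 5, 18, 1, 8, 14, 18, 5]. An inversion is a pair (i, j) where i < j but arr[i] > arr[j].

Finding inversions in [5, 5, 18, 1, 8, 14, 18, 5]:

(0, 3): arr[0]=5 > arr[3]=1
(1, 3): arr[1]=5 > arr[3]=1
(2, 3): arr[2]=18 > arr[3]=1
(2, 4): arr[2]=18 > arr[4]=8
(2, 5): arr[2]=18 > arr[5]=14
(2, 7): arr[2]=18 > arr[7]=5
(4, 7): arr[4]=8 > arr[7]=5
(5, 7): arr[5]=14 > arr[7]=5
(6, 7): arr[6]=18 > arr[7]=5

Total inversions: 9

The array has 9 inversion(s): (0,3), (1,3), (2,3), (2,4), (2,5), (2,7), (4,7), (5,7), (6,7). Each pair (i,j) satisfies i < j and arr[i] > arr[j].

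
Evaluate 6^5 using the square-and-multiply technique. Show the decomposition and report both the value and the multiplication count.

Computing 6^5 by squaring (build up from 6^1; each line after the first costs one multiplication):

6^1 = 6
6^2 = (6^1)^2 = 6^2 = 36
6^4 = (6^2)^2 = 36^2 = 1296
6^5 = 6 * 6^4 = 6 * 1296 = 7776

Result: 7776
Multiplications needed: 3 (3 lines after 6^1)

6^5 = 7776. Using exponentiation by squaring, this requires 3 multiplications. The key idea: if the exponent is even, square the half-power; if odd, multiply by the base once.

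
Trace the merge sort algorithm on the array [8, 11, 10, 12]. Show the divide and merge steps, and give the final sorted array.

Merge sort trace:

Split: [8, 11, 10, 12] -> [8, 11] and [10, 12]
  Split: [8, 11] -> [8] and [11]
  Merge: [8] + [11] -> [8, 11]
  Split: [10, 12] -> [10] and [12]
  Merge: [10] + [12] -> [10, 12]
Merge: [8, 11] + [10, 12] -> [8, 10, 11, 12]

Final sorted array: [8, 10, 11, 12]

The merge sort proceeds by recursively splitting the array and merging sorted halves.
After all merges, the sorted array is [8, 10, 11, 12].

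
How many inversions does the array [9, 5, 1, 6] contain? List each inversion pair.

Finding inversions in [9, 5, 1, 6]:

(0, 1): arr[0]=9 > arr[1]=5
(0, 2): arr[0]=9 > arr[2]=1
(0, 3): arr[0]=9 > arr[3]=6
(1, 2): arr[1]=5 > arr[2]=1

Total inversions: 4

The array has 4 inversion(s): (0,1), (0,2), (0,3), (1,2). Each pair (i,j) satisfies i < j and arr[i] > arr[j].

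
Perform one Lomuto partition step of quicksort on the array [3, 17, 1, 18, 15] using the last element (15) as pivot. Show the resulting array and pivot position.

Lomuto partition with pivot = 15:

Initial array: [3, 17, 1, 18, 15]

arr[0]=3 <= 15: swap with position 0, array becomes [3, 17, 1, 18, 15]
arr[1]=17 > 15: no swap
arr[2]=1 <= 15: swap with position 1, array becomes [3, 1, 17, 18, 15]
arr[3]=18 > 15: no swap

Place pivot at position 2: [3, 1, 15, 18, 17]
Pivot position: 2

After partitioning with pivot 15, the array becomes [3, 1, 15, 18, 17]. The pivot is placed at index 2. All elements to the left of the pivot are <= 15, and all elements to the right are > 15.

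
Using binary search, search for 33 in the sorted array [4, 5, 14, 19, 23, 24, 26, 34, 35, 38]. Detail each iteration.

Binary search for 33 in [4, 5, 14, 19, 23, 24, 26, 34, 35, 38]:

lo=0, hi=9, mid=4, arr[mid]=23 -> 23 < 33, search right half
lo=5, hi=9, mid=7, arr[mid]=34 -> 34 > 33, search left half
lo=5, hi=6, mid=5, arr[mid]=24 -> 24 < 33, search right half
lo=6, hi=6, mid=6, arr[mid]=26 -> 26 < 33, search right half
lo=7 > hi=6, target 33 not found

Binary search determines that 33 is not in the array after 4 comparisons. The search space was exhausted without finding the target.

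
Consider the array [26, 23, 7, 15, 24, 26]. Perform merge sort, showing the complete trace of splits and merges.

Merge sort trace:

Split: [26, 23, 7, 15, 24, 26] -> [26, 23, 7] and [15, 24, 26]
  Split: [26, 23, 7] -> [26] and [23, 7]
    Split: [23, 7] -> [23] and [7]
    Merge: [23] + [7] -> [7, 23]
  Merge: [26] + [7, 23] -> [7, 23, 26]
  Split: [15, 24, 26] -> [15] and [24, 26]
    Split: [24, 26] -> [24] and [26]
    Merge: [24] + [26] -> [24, 26]
  Merge: [15] + [24, 26] -> [15, 24, 26]
Merge: [7, 23, 26] + [15, 24, 26] -> [7, 15, 23, 24, 26, 26]

Final sorted array: [7, 15, 23, 24, 26, 26]

The merge sort proceeds by recursively splitting the array and merging sorted halves.
After all merges, the sorted array is [7, 15, 23, 24, 26, 26].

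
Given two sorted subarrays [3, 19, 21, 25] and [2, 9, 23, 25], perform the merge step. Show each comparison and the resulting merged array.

Merging process:

Compare 3 vs 2: take 2 from right. Merged: [2]
Compare 3 vs 9: take 3 from left. Merged: [2, 3]
Compare 19 vs 9: take 9 from right. Merged: [2, 3, 9]
Compare 19 vs 23: take 19 from left. Merged: [2, 3, 9, 19]
Compare 21 vs 23: take 21 from left. Merged: [2, 3, 9, 19, 21]
Compare 25 vs 23: take 23 from right. Merged: [2, 3, 9, 19, 21, 23]
Compare 25 vs 25: take 25 from left. Merged: [2, 3, 9, 19, 21, 23, 25]
Append remaining from right: [25]. Merged: [2, 3, 9, 19, 21, 23, 25, 25]

Final merged array: [2, 3, 9, 19, 21, 23, 25, 25]
Total comparisons: 7

The merged array is [2, 3, 9, 19, 21, 23, 25, 25], requiring 7 comparisons. The merge step runs in O(n) time where n is the total number of elements.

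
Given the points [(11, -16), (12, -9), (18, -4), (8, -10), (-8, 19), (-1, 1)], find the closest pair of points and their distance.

Computing all pairwise distances among 6 points:

d((11, -16), (12, -9)) = 7.0711
d((11, -16), (18, -4)) = 13.8924
d((11, -16), (8, -10)) = 6.7082
d((11, -16), (-8, 19)) = 39.8246
d((11, -16), (-1, 1)) = 20.8087
d((12, -9), (18, -4)) = 7.8102
d((12, -9), (8, -10)) = 4.1231 <-- minimum
d((12, -9), (-8, 19)) = 34.4093
d((12, -9), (-1, 1)) = 16.4012
d((18, -4), (8, -10)) = 11.6619
d((18, -4), (-8, 19)) = 34.7131
d((18, -4), (-1, 1)) = 19.6469
d((8, -10), (-8, 19)) = 33.121
d((8, -10), (-1, 1)) = 14.2127
d((-8, 19), (-1, 1)) = 19.3132

Closest pair: (12, -9) and (8, -10) with distance 4.1231

The closest pair is (12, -9) and (8, -10) with Euclidean distance 4.1231. For 6 points, brute-force pairwise comparison is shown above. For large n, the divide-and-conquer algorithm (sort by x, recurse on halves, check the dividing strip) achieves O(n log n).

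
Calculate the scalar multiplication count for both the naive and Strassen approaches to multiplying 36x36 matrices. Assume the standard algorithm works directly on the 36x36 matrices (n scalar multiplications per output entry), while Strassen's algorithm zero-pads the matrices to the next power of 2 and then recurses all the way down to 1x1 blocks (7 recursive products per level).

Matrix multiplication for 36x36 matrices:

Strassen's algorithm requires power-of-2 dimensions. Pad 36x36 to 64x64 (next power of 2).

Standard algorithm: 36^3 = 46656 multiplications
Strassen's algorithm: 7^(log2(64)) = 7^6 = 117649 multiplications
Difference: 46656 - 117649 = -70993 (Strassen uses MORE here due to padding overhead — for small or just-over-power-of-2 n, padding can outweigh the per-level savings)

Standard: 46656 multiplications (36^3). Strassen: 117649 multiplications (7^6, after padding to 64x64). Strassen reduces 8 recursive multiplications to 7 at each level.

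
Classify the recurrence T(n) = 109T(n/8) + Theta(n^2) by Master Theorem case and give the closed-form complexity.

Master Theorem for T(n) = 109T(n/8) + O(n^2):

a = 109, b = 8, c = 2
log_b(a) = log_8(109) = 2.2561

Case 1: c = 2 < log_8(109) = 2.2561
T(n) = O(n^(log_8 109))

For T(n) = 109T(n/8) + O(n^2): log_8(109) = 2.2561. This is Case 1 of the Master Theorem (c < log_b(a), work dominated by leaves), giving O(n^(log_8 109)).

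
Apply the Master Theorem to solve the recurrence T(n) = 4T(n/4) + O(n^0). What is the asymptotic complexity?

Master Theorem for T(n) = 4T(n/4) + O(n^0):

a = 4, b = 4, c = 0
log_b(a) = log_4(4) = 1.0000

Case 1: c = 0 < log_4(4) = 1.0000
T(n) = O(n^(log_4 4)) = O(n)

For T(n) = 4T(n/4) + O(n^0): log_4(4) = 1.0000. This is Case 1 of the Master Theorem (c < log_b(a), work dominated by leaves), giving O(n).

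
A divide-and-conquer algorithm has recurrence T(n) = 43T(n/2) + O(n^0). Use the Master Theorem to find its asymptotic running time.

Master Theorem for T(n) = 43T(n/2) + O(n^0):

a = 43, b = 2, c = 0
log_b(a) = log_2(43) = 5.4263

Case 1: c = 0 < log_2(43) = 5.4263
T(n) = O(n^(log_2 43))

For T(n) = 43T(n/2) + O(n^0): log_2(43) = 5.4263. This is Case 1 of the Master Theorem (c < log_b(a), work dominated by leaves), giving O(n^(log_2 43)).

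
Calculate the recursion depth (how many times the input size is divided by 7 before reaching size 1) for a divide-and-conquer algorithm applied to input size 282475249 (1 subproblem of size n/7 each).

For divide and conquer with division factor 7:

Problem sizes at each level:
Level 0: 282475249
Level 1: 40353607
Level 2: 5764801
Level 3: 823543
Level 4: 117649
Level 5: 16807
Level 6: 2401
Level 7: 343
Level 8: 49
Level 9: 7
Level 10: 1

The root is level 0 and the size-1 base case is level 10 (the tree spans levels 0 through 10, i.e. 11 levels counting the root), so the depth is the number of divisions: log_7(282475249) = 10

The recursion tree depth is log_7(282475249) = 10. At each level, the problem size is divided by 7, so it takes 10 divisions to reduce to a base case of size 1. The algorithm makes 1 recursive call at each level.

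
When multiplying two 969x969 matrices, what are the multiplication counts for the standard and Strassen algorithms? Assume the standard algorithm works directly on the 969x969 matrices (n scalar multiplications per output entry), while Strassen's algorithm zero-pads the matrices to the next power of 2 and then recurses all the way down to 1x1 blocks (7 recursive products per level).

Matrix multiplication for 969x969 matrices:

Strassen's algorithm requires power-of-2 dimensions. Pad 969x969 to 1024x1024 (next power of 2).

Standard algorithm: 969^3 = 909853209 multiplications
Strassen's algorithm: 7^(log2(1024)) = 7^10 = 282475249 multiplications
Savings: 909853209 - 282475249 = 627377960 multiplications

Standard: 909853209 multiplications (969^3). Strassen: 282475249 multiplications (7^10, after padding to 1024x1024). Strassen reduces 8 recursive multiplications to 7 at each level.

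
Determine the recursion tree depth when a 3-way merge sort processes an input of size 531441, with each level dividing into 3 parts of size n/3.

For divide and conquer with division factor 3:

Problem sizes at each level:
Level 0: 531441
Level 1: 177147
Level 2: 59049
Level 3: 19683
Level 4: 6561
Level 5: 2187
Level 6: 729
Level 7: 243
Level 8: 81
Level 9: 27
Level 10: 9
Level 11: 3
Level 12: 1

The root is level 0 and the size-1 base case is level 12 (the tree spans levels 0 through 12, i.e. 13 levels counting the root), so the depth is the number of divisions: log_3(531441) = 12

The recursion tree depth is log_3(531441) = 12. At each level, the problem size is divided by 3, so it takes 12 divisions to reduce to a base case of size 1. The algorithm makes 3 recursive calls at each level.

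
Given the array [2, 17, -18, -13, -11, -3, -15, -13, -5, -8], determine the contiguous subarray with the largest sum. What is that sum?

Using Kadane's algorithm on [2, 17, -18, -13, -11, -3, -15, -13, -5, -8]:

Scanning through the array:
Position 1 (value 17): max_ending_here = 19, max_so_far = 19
Position 2 (value -18): max_ending_here = 1, max_so_far = 19
Position 3 (value -13): max_ending_here = -12, max_so_far = 19
Position 4 (value -11): max_ending_here = -11, max_so_far = 19
Position 5 (value -3): max_ending_here = -3, max_so_far = 19
Position 6 (value -15): max_ending_here = -15, max_so_far = 19
Position 7 (value -13): max_ending_here = -13, max_so_far = 19
Position 8 (value -5): max_ending_here = -5, max_so_far = 19
Position 9 (value -8): max_ending_here = -8, max_so_far = 19

Maximum subarray: [2, 17]
Maximum sum: 19

The maximum subarray is [2, 17] with sum 19. This subarray runs from index 0 to index 1.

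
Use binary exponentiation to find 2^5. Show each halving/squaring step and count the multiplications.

Computing 2^5 by squaring (build up from 2^1; each line after the first costs one multiplication):

2^1 = 2
2^2 = (2^1)^2 = 2^2 = 4
2^4 = (2^2)^2 = 4^2 = 16
2^5 = 2 * 2^4 = 2 * 16 = 32

Result: 32
Multiplications needed: 3 (3 lines after 2^1)

2^5 = 32. Using exponentiation by squaring, this requires 3 multiplications. The key idea: if the exponent is even, square the half-power; if odd, multiply by the base once.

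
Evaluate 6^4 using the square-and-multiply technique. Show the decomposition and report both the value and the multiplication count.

Computing 6^4 by squaring (build up from 6^1; each line after the first costs one multiplication):

6^1 = 6
6^2 = (6^1)^2 = 6^2 = 36
6^4 = (6^2)^2 = 36^2 = 1296

Result: 1296
Multiplications needed: 2 (2 lines after 6^1)

6^4 = 1296. Using exponentiation by squaring, this requires 2 multiplications. The key idea: if the exponent is even, square the half-power; if odd, multiply by the base once.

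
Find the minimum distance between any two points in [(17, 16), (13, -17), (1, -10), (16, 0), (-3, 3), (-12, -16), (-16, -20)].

Computing all pairwise distances among 7 points:

d((17, 16), (13, -17)) = 33.2415
d((17, 16), (1, -10)) = 30.5287
d((17, 16), (16, 0)) = 16.0312
d((17, 16), (-3, 3)) = 23.8537
d((17, 16), (-12, -16)) = 43.1856
d((17, 16), (-16, -20)) = 48.8365
d((13, -17), (1, -10)) = 13.8924
d((13, -17), (16, 0)) = 17.2627
d((13, -17), (-3, 3)) = 25.6125
d((13, -17), (-12, -16)) = 25.02
d((13, -17), (-16, -20)) = 29.1548
d((1, -10), (16, 0)) = 18.0278
d((1, -10), (-3, 3)) = 13.6015
d((1, -10), (-12, -16)) = 14.3178
d((1, -10), (-16, -20)) = 19.7231
d((16, 0), (-3, 3)) = 19.2354
d((16, 0), (-12, -16)) = 32.249
d((16, 0), (-16, -20)) = 37.7359
d((-3, 3), (-12, -16)) = 21.0238
d((-3, 3), (-16, -20)) = 26.4197
d((-12, -16), (-16, -20)) = 5.6569 <-- minimum

Closest pair: (-12, -16) and (-16, -20) with distance 5.6569

The closest pair is (-12, -16) and (-16, -20) with Euclidean distance 5.6569. For 7 points, brute-force pairwise comparison is shown above. For large n, the divide-and-conquer algorithm (sort by x, recurse on halves, check the dividing strip) achieves O(n log n).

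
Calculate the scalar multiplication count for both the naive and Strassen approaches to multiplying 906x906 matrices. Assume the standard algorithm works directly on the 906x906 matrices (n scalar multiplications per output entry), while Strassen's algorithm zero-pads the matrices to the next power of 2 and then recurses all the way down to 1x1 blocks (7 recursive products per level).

Matrix multiplication for 906x906 matrices:

Strassen's algorithm requires power-of-2 dimensions. Pad 906x906 to 1024x1024 (next power of 2).

Standard algorithm: 906^3 = 743677416 multiplications
Strassen's algorithm: 7^(log2(1024)) = 7^10 = 282475249 multiplications
Savings: 743677416 - 282475249 = 461202167 multiplications

Standard: 743677416 multiplications (906^3). Strassen: 282475249 multiplications (7^10, after padding to 1024x1024). Strassen reduces 8 recursive multiplications to 7 at each level.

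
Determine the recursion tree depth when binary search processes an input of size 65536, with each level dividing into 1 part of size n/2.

For divide and conquer with division factor 2:

Problem sizes at each level:
Level 0: 65536
Level 1: 32768
Level 2: 16384
Level 3: 8192
Level 4: 4096
Level 5: 2048
Level 6: 1024
Level 7: 512
Level 8: 256
Level 9: 128
Level 10: 64
Level 11: 32
Level 12: 16
Level 13: 8
Level 14: 4
Level 15: 2
Level 16: 1

The root is level 0 and the size-1 base case is level 16 (the tree spans levels 0 through 16, i.e. 17 levels counting the root), so the depth is the number of divisions: log_2(65536) = 16

The recursion tree depth is log_2(65536) = 16. At each level, the problem size is divided by 2, so it takes 16 divisions to reduce to a base case of size 1. The algorithm makes 1 recursive call at each level.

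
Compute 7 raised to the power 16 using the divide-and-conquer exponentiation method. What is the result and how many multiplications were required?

Computing 7^16 by squaring (build up from 7^1; each line after the first costs one multiplication):

7^1 = 7
7^2 = (7^1)^2 = 7^2 = 49
7^4 = (7^2)^2 = 49^2 = 2401
7^8 = (7^4)^2 = 2401^2 = 5764801
7^16 = (7^8)^2 = 5764801^2 = 33232930569601

Result: 33232930569601
Multiplications needed: 4 (4 lines after 7^1)

7^16 = 33232930569601. Using exponentiation by squaring, this requires 4 multiplications. The key idea: if the exponent is even, square the half-power; if odd, multiply by the base once.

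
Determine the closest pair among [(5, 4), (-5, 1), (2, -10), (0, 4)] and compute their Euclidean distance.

Computing all pairwise distances among 4 points:

d((5, 4), (-5, 1)) = 10.4403
d((5, 4), (2, -10)) = 14.3178
d((5, 4), (0, 4)) = 5.0 <-- minimum
d((-5, 1), (2, -10)) = 13.0384
d((-5, 1), (0, 4)) = 5.831
d((2, -10), (0, 4)) = 14.1421

Closest pair: (5, 4) and (0, 4) with distance 5.0

The closest pair is (5, 4) and (0, 4) with Euclidean distance 5.0. For 4 points, brute-force pairwise comparison is shown above. For large n, the divide-and-conquer algorithm (sort by x, recurse on halves, check the dividing strip) achieves O(n log n).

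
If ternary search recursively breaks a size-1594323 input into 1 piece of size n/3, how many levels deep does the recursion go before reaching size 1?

For divide and conquer with division factor 3:

Problem sizes at each level:
Level 0: 1594323
Level 1: 531441
Level 2: 177147
Level 3: 59049
Level 4: 19683
Level 5: 6561
Level 6: 2187
Level 7: 729
Level 8: 243
Level 9: 81
Level 10: 27
Level 11: 9
Level 12: 3
Level 13: 1

The root is level 0 and the size-1 base case is level 13 (the tree spans levels 0 through 13, i.e. 14 levels counting the root), so the depth is the number of divisions: log_3(1594323) = 13

The recursion tree depth is log_3(1594323) = 13. At each level, the problem size is divided by 3, so it takes 13 divisions to reduce to a base case of size 1. The algorithm makes 1 recursive call at each level.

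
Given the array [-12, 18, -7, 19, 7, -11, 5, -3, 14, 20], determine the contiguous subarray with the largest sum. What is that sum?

Using Kadane's algorithm on [-12, 18, -7, 19, 7, -11, 5, -3, 14, 20]:

Scanning through the array:
Position 1 (value 18): max_ending_here = 18, max_so_far = 18
Position 2 (value -7): max_ending_here = 11, max_so_far = 18
Position 3 (value 19): max_ending_here = 30, max_so_far = 30
Position 4 (value 7): max_ending_here = 37, max_so_far = 37
Position 5 (value -11): max_ending_here = 26, max_so_far = 37
Position 6 (value 5): max_ending_here = 31, max_so_far = 37
Position 7 (value -3): max_ending_here = 28, max_so_far = 37
Position 8 (value 14): max_ending_here = 42, max_so_far = 42
Position 9 (value 20): max_ending_here = 62, max_so_far = 62

Maximum subarray: [18, -7, 19, 7, -11, 5, -3, 14, 20]
Maximum sum: 62

The maximum subarray is [18, -7, 19, 7, -11, 5, -3, 14, 20] with sum 62. This subarray runs from index 1 to index 9.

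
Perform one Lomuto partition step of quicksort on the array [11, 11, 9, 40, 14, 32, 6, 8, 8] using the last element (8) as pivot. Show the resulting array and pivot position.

Lomuto partition with pivot = 8:

Initial array: [11, 11, 9, 40, 14, 32, 6, 8, 8]

arr[0]=11 > 8: no swap
arr[1]=11 > 8: no swap
arr[2]=9 > 8: no swap
arr[3]=40 > 8: no swap
arr[4]=14 > 8: no swap
arr[5]=32 > 8: no swap
arr[6]=6 <= 8: swap with position 0, array becomes [6, 11, 9, 40, 14, 32, 11, 8, 8]
arr[7]=8 <= 8: swap with position 1, array becomes [6, 8, 9, 40, 14, 32, 11, 11, 8]

Place pivot at position 2: [6, 8, 8, 40, 14, 32, 11, 11, 9]
Pivot position: 2

After partitioning with pivot 8, the array becomes [6, 8, 8, 40, 14, 32, 11, 11, 9]. The pivot is placed at index 2. All elements to the left of the pivot are <= 8, and all elements to the right are > 8.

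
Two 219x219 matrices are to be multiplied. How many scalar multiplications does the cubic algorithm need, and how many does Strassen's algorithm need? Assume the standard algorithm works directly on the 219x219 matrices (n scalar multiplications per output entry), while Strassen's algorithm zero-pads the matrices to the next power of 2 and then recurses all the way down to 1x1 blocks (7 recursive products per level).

Matrix multiplication for 219x219 matrices:

Strassen's algorithm requires power-of-2 dimensions. Pad 219x219 to 256x256 (next power of 2).

Standard algorithm: 219^3 = 10503459 multiplications
Strassen's algorithm: 7^(log2(256)) = 7^8 = 5764801 multiplications
Savings: 10503459 - 5764801 = 4738658 multiplications

Standard: 10503459 multiplications (219^3). Strassen: 5764801 multiplications (7^8, after padding to 256x256). Strassen reduces 8 recursive multiplications to 7 at each level.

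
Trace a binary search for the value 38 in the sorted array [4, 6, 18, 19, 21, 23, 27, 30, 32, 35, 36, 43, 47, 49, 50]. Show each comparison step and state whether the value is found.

Binary search for 38 in [4, 6, 18, 19, 21, 23, 27, 30, 32, 35, 36, 43, 47, 49, 50]:

lo=0, hi=14, mid=7, arr[mid]=30 -> 30 < 38, search right half
lo=8, hi=14, mid=11, arr[mid]=43 -> 43 > 38, search left half
lo=8, hi=10, mid=9, arr[mid]=35 -> 35 < 38, search right half
lo=10, hi=10, mid=10, arr[mid]=36 -> 36 < 38, search right half
lo=11 > hi=10, target 38 not found

Binary search determines that 38 is not in the array after 4 comparisons. The search space was exhausted without finding the target.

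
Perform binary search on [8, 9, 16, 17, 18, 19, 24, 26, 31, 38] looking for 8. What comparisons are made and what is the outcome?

Binary search for 8 in [8, 9, 16, 17, 18, 19, 24, 26, 31, 38]:

lo=0, hi=9, mid=4, arr[mid]=18 -> 18 > 8, search left half
lo=0, hi=3, mid=1, arr[mid]=9 -> 9 > 8, search left half
lo=0, hi=0, mid=0, arr[mid]=8 -> Found target at index 0!

Binary search finds 8 at index 0 after 3 comparisons. The search repeatedly halves the search space by comparing with the middle element.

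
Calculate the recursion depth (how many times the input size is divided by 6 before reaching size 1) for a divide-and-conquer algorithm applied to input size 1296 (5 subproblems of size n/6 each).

For divide and conquer with division factor 6:

Problem sizes at each level:
Level 0: 1296
Level 1: 216
Level 2: 36
Level 3: 6
Level 4: 1

The root is level 0 and the size-1 base case is level 4 (the tree spans levels 0 through 4, i.e. 5 levels counting the root), so the depth is the number of divisions: log_6(1296) = 4

The recursion tree depth is log_6(1296) = 4. At each level, the problem size is divided by 6, so it takes 4 divisions to reduce to a base case of size 1. The algorithm makes 5 recursive calls at each level.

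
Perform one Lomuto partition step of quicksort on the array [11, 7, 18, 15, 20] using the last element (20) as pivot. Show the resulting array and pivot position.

Lomuto partition with pivot = 20:

Initial array: [11, 7, 18, 15, 20]

arr[0]=11 <= 20: swap with position 0, array becomes [11, 7, 18, 15, 20]
arr[1]=7 <= 20: swap with position 1, array becomes [11, 7, 18, 15, 20]
arr[2]=18 <= 20: swap with position 2, array becomes [11, 7, 18, 15, 20]
arr[3]=15 <= 20: swap with position 3, array becomes [11, 7, 18, 15, 20]

Place pivot at position 4: [11, 7, 18, 15, 20]
Pivot position: 4

After partitioning with pivot 20, the array becomes [11, 7, 18, 15, 20]. The pivot is placed at index 4. All elements to the left of the pivot are <= 20, and all elements to the right are > 20.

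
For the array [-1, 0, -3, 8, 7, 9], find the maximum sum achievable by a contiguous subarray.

Using Kadane's algorithm on [-1, 0, -3, 8, 7, 9]:

Scanning through the array:
Position 1 (value 0): max_ending_here = 0, max_so_far = 0
Position 2 (value -3): max_ending_here = -3, max_so_far = 0
Position 3 (value 8): max_ending_here = 8, max_so_far = 8
Position 4 (value 7): max_ending_here = 15, max_so_far = 15
Position 5 (value 9): max_ending_here = 24, max_so_far = 24

Maximum subarray: [8, 7, 9]
Maximum sum: 24

The maximum subarray is [8, 7, 9] with sum 24. This subarray runs from index 3 to index 5.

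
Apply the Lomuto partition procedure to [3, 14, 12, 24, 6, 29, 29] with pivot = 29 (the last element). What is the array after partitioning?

Lomuto partition with pivot = 29:

Initial array: [3, 14, 12, 24, 6, 29, 29]

arr[0]=3 <= 29: swap with position 0, array becomes [3, 14, 12, 24, 6, 29, 29]
arr[1]=14 <= 29: swap with position 1, array becomes [3, 14, 12, 24, 6, 29, 29]
arr[2]=12 <= 29: swap with position 2, array becomes [3, 14, 12, 24, 6, 29, 29]
arr[3]=24 <= 29: swap with position 3, array becomes [3, 14, 12, 24, 6, 29, 29]
arr[4]=6 <= 29: swap with position 4, array becomes [3, 14, 12, 24, 6, 29, 29]
arr[5]=29 <= 29: swap with position 5, array becomes [3, 14, 12, 24, 6, 29, 29]

Place pivot at position 6: [3, 14, 12, 24, 6, 29, 29]
Pivot position: 6

After partitioning with pivot 29, the array becomes [3, 14, 12, 24, 6, 29, 29]. The pivot is placed at index 6. All elements to the left of the pivot are <= 29, and all elements to the right are > 29.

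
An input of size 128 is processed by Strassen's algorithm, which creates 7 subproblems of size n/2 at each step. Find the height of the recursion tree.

For divide and conquer with division factor 2:

Problem sizes at each level:
Level 0: 128
Level 1: 64
Level 2: 32
Level 3: 16
Level 4: 8
Level 5: 4
Level 6: 2
Level 7: 1

The root is level 0 and the size-1 base case is level 7 (the tree spans levels 0 through 7, i.e. 8 levels counting the root), so the depth is the number of divisions: log_2(128) = 7

The recursion tree depth is log_2(128) = 7. At each level, the problem size is divided by 2, so it takes 7 divisions to reduce to a base case of size 1. The algorithm makes 7 recursive calls at each level.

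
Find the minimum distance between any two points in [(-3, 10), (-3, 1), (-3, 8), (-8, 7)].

Computing all pairwise distances among 4 points:

d((-3, 10), (-3, 1)) = 9.0
d((-3, 10), (-3, 8)) = 2.0 <-- minimum
d((-3, 10), (-8, 7)) = 5.831
d((-3, 1), (-3, 8)) = 7.0
d((-3, 1), (-8, 7)) = 7.8102
d((-3, 8), (-8, 7)) = 5.099

Closest pair: (-3, 10) and (-3, 8) with distance 2.0

The closest pair is (-3, 10) and (-3, 8) with Euclidean distance 2.0. For 4 points, brute-force pairwise comparison is shown above. For large n, the divide-and-conquer algorithm (sort by x, recurse on halves, check the dividing strip) achieves O(n log n).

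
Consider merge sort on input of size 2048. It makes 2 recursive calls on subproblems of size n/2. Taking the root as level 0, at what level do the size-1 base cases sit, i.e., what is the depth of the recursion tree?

For divide and conquer with division factor 2:

Problem sizes at each level:
Level 0: 2048
Level 1: 1024
Level 2: 512
Level 3: 256
Level 4: 128
Level 5: 64
Level 6: 32
Level 7: 16
Level 8: 8
Level 9: 4
Level 10: 2
Level 11: 1

The root is level 0 and the size-1 base case is level 11 (the tree spans levels 0 through 11, i.e. 12 levels counting the root), so the depth is the number of divisions: log_2(2048) = 11

The recursion tree depth is log_2(2048) = 11. At each level, the problem size is divided by 2, so it takes 11 divisions to reduce to a base case of size 1. The algorithm makes 2 recursive calls at each level.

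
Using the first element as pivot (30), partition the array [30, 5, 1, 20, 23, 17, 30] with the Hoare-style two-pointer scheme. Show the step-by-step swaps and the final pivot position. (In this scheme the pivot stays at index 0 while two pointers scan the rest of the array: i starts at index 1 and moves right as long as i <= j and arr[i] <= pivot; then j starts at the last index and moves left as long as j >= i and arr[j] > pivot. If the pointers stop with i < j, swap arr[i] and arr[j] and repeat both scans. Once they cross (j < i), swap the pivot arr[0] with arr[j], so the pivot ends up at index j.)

Hoare-style two-pointer partition with pivot = 30:

Initial array: [30, 5, 1, 20, 23, 17, 30]

Pointers start at i = 1, j = 6.
i ends at 7, j ends at 6: the pointers have crossed (j < i), so scanning stops.

Swap pivot arr[0] with arr[6] to place pivot at position 6: [30, 5, 1, 20, 23, 17, 30]
Pivot position: 6

After partitioning with pivot 30, the array becomes [30, 5, 1, 20, 23, 17, 30]. The pivot is placed at index 6. All elements to the left of the pivot are <= 30, and all elements to the right are > 30.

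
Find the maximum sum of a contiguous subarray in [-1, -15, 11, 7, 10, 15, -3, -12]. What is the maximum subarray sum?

Using Kadane's algorithm on [-1, -15, 11, 7, 10, 15, -3, -12]:

Scanning through the array:
Position 1 (value -15): max_ending_here = -15, max_so_far = -1
Position 2 (value 11): max_ending_here = 11, max_so_far = 11
Position 3 (value 7): max_ending_here = 18, max_so_far = 18
Position 4 (value 10): max_ending_here = 28, max_so_far = 28
Position 5 (value 15): max_ending_here = 43, max_so_far = 43
Position 6 (value -3): max_ending_here = 40, max_so_far = 43
Position 7 (value -12): max_ending_here = 28, max_so_far = 43

Maximum subarray: [11, 7, 10, 15]
Maximum sum: 43

The maximum subarray is [11, 7, 10, 15] with sum 43. This subarray runs from index 2 to index 5.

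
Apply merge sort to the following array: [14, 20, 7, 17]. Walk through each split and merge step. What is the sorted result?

Merge sort trace:

Split: [14, 20, 7, 17] -> [14, 20] and [7, 17]
  Split: [14, 20] -> [14] and [20]
  Merge: [14] + [20] -> [14, 20]
  Split: [7, 17] -> [7] and [17]
  Merge: [7] + [17] -> [7, 17]
Merge: [14, 20] + [7, 17] -> [7, 14, 17, 20]

Final sorted array: [7, 14, 17, 20]

The merge sort proceeds by recursively splitting the array and merging sorted halves.
After all merges, the sorted array is [7, 14, 17, 20].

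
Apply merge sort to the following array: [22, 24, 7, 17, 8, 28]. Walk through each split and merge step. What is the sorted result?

Merge sort trace:

Split: [22, 24, 7, 17, 8, 28] -> [22, 24, 7] and [17, 8, 28]
  Split: [22, 24, 7] -> [22] and [24, 7]
    Split: [24, 7] -> [24] and [7]
    Merge: [24] + [7] -> [7, 24]
  Merge: [22] + [7, 24] -> [7, 22, 24]
  Split: [17, 8, 28] -> [17] and [8, 28]
    Split: [8, 28] -> [8] and [28]
    Merge: [8] + [28] -> [8, 28]
  Merge: [17] + [8, 28] -> [8, 17, 28]
Merge: [7, 22, 24] + [8, 17, 28] -> [7, 8, 17, 22, 24, 28]

Final sorted array: [7, 8, 17, 22, 24, 28]

The merge sort proceeds by recursively splitting the array and merging sorted halves.
After all merges, the sorted array is [7, 8, 17, 22, 24, 28].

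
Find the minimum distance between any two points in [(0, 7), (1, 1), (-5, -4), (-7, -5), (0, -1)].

Computing all pairwise distances among 5 points:

d((0, 7), (1, 1)) = 6.0828
d((0, 7), (-5, -4)) = 12.083
d((0, 7), (-7, -5)) = 13.8924
d((0, 7), (0, -1)) = 8.0
d((1, 1), (-5, -4)) = 7.8102
d((1, 1), (-7, -5)) = 10.0
d((1, 1), (0, -1)) = 2.2361 <-- minimum
d((-5, -4), (-7, -5)) = 2.2361 <-- minimum
d((-5, -4), (0, -1)) = 5.831
d((-7, -5), (0, -1)) = 8.0623

Minimum distance: 2.2361 (tie among 2 pairs: (1, 1) and (0, -1); (-5, -4) and (-7, -5))

The minimum Euclidean distance is 2.2361. There is a tie: 2 pairs achieve this minimum — (1, 1) and (0, -1); (-5, -4) and (-7, -5). Any of these is a valid closest pair. For 5 points, brute-force pairwise comparison is shown above. For large n, the divide-and-conquer algorithm (sort by x, recurse on halves, check the dividing strip) achieves O(n log n).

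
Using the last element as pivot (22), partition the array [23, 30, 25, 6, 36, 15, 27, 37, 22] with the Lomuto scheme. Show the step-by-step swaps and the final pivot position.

Lomuto partition with pivot = 22:

Initial array: [23, 30, 25, 6, 36, 15, 27, 37, 22]

arr[0]=23 > 22: no swap
arr[1]=30 > 22: no swap
arr[2]=25 > 22: no swap
arr[3]=6 <= 22: swap with position 0, array becomes [6, 30, 25, 23, 36, 15, 27, 37, 22]
arr[4]=36 > 22: no swap
arr[5]=15 <= 22: swap with position 1, array becomes [6, 15, 25, 23, 36, 30, 27, 37, 22]
arr[6]=27 > 22: no swap
arr[7]=37 > 22: no swap

Place pivot at position 2: [6, 15, 22, 23, 36, 30, 27, 37, 25]
Pivot position: 2

After partitioning with pivot 22, the array becomes [6, 15, 22, 23, 36, 30, 27, 37, 25]. The pivot is placed at index 2. All elements to the left of the pivot are <= 22, and all elements to the right are > 22.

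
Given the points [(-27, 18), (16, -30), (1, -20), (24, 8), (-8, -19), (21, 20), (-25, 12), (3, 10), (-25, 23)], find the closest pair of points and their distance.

Computing all pairwise distances among 9 points:

d((-27, 18), (16, -30)) = 64.4438
d((-27, 18), (1, -20)) = 47.2017
d((-27, 18), (24, 8)) = 51.9711
d((-27, 18), (-8, -19)) = 41.5933
d((-27, 18), (21, 20)) = 48.0416
d((-27, 18), (-25, 12)) = 6.3246
d((-27, 18), (3, 10)) = 31.0483
d((-27, 18), (-25, 23)) = 5.3852 <-- minimum
d((16, -30), (1, -20)) = 18.0278
d((16, -30), (24, 8)) = 38.833
d((16, -30), (-8, -19)) = 26.4008
d((16, -30), (21, 20)) = 50.2494
d((16, -30), (-25, 12)) = 58.6941
d((16, -30), (3, 10)) = 42.0595
d((16, -30), (-25, 23)) = 67.0075
d((1, -20), (24, 8)) = 36.2353
d((1, -20), (-8, -19)) = 9.0554
d((1, -20), (21, 20)) = 44.7214
d((1, -20), (-25, 12)) = 41.2311
d((1, -20), (3, 10)) = 30.0666
d((1, -20), (-25, 23)) = 50.2494
d((24, 8), (-8, -19)) = 41.8688
d((24, 8), (21, 20)) = 12.3693
d((24, 8), (-25, 12)) = 49.163
d((24, 8), (3, 10)) = 21.095
d((24, 8), (-25, 23)) = 51.2445
d((-8, -19), (21, 20)) = 48.6004
d((-8, -19), (-25, 12)) = 35.3553
d((-8, -19), (3, 10)) = 31.0161
d((-8, -19), (-25, 23)) = 45.31
d((21, 20), (-25, 12)) = 46.6905
d((21, 20), (3, 10)) = 20.5913
d((21, 20), (-25, 23)) = 46.0977
d((-25, 12), (3, 10)) = 28.0713
d((-25, 12), (-25, 23)) = 11.0
d((3, 10), (-25, 23)) = 30.8707

Closest pair: (-27, 18) and (-25, 23) with distance 5.3852

The closest pair is (-27, 18) and (-25, 23) with Euclidean distance 5.3852. For 9 points, brute-force pairwise comparison is shown above. For large n, the divide-and-conquer algorithm (sort by x, recurse on halves, check the dividing strip) achieves O(n log n).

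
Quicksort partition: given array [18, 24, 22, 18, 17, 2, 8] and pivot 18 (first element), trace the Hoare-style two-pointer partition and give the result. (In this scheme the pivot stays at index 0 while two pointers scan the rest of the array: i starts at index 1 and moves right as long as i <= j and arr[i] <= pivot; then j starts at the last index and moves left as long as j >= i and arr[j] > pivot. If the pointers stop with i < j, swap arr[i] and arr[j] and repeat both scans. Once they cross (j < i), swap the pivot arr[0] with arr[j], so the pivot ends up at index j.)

Hoare-style two-pointer partition with pivot = 18:

Initial array: [18, 24, 22, 18, 17, 2, 8]

Pointers start at i = 1, j = 6.
i stops at index 1 (arr[1]=24 > 18), j stops at index 6 (arr[6]=8 <= 18): swap arr[1] and arr[6], array becomes [18, 8, 22, 18, 17, 2, 24]
i stops at index 2 (arr[2]=22 > 18), j stops at index 5 (arr[5]=2 <= 18): swap arr[2] and arr[5], array becomes [18, 8, 2, 18, 17, 22, 24]
i ends at 5, j ends at 4: the pointers have crossed (j < i), so scanning stops.

Swap pivot arr[0] with arr[4] to place pivot at position 4: [17, 8, 2, 18, 18, 22, 24]
Pivot position: 4

After partitioning with pivot 18, the array becomes [17, 8, 2, 18, 18, 22, 24]. The pivot is placed at index 4. All elements to the left of the pivot are <= 18, and all elements to the right are > 18.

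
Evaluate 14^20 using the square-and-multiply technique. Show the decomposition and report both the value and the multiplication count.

Computing 14^20 by squaring (build up from 14^1; each line after the first costs one multiplication):

14^1 = 14
14^2 = (14^1)^2 = 14^2 = 196
14^4 = (14^2)^2 = 196^2 = 38416
14^5 = 14 * 14^4 = 14 * 38416 = 537824
14^10 = (14^5)^2 = 537824^2 = 289254654976
14^20 = (14^10)^2 = 289254654976^2 = 83668255425284801560576

Result: 83668255425284801560576
Multiplications needed: 5 (5 lines after 14^1)

14^20 = 83668255425284801560576. Using exponentiation by squaring, this requires 5 multiplications. The key idea: if the exponent is even, square the half-power; if odd, multiply by the base once.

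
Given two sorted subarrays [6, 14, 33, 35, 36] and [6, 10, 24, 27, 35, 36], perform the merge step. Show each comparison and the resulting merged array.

Merging process:

Compare 6 vs 6: take 6 from left. Merged: [6]
Compare 14 vs 6: take 6 from right. Merged: [6, 6]
Compare 14 vs 10: take 10 from right. Merged: [6, 6, 10]
Compare 14 vs 24: take 14 from left. Merged: [6, 6, 10, 14]
Compare 33 vs 24: take 24 from right. Merged: [6, 6, 10, 14, 24]
Compare 33 vs 27: take 27 from right. Merged: [6, 6, 10, 14, 24, 27]
Compare 33 vs 35: take 33 from left. Merged: [6, 6, 10, 14, 24, 27, 33]
Compare 35 vs 35: take 35 from left. Merged: [6, 6, 10, 14, 24, 27, 33, 35]
Compare 36 vs 35: take 35 from right. Merged: [6, 6, 10, 14, 24, 27, 33, 35, 35]
Compare 36 vs 36: take 36 from left. Merged: [6, 6, 10, 14, 24, 27, 33, 35, 35, 36]
Append remaining from right: [36]. Merged: [6, 6, 10, 14, 24, 27, 33, 35, 35, 36, 36]

Final merged array: [6, 6, 10, 14, 24, 27, 33, 35, 35, 36, 36]
Total comparisons: 10

The merged array is [6, 6, 10, 14, 24, 27, 33, 35, 35, 36, 36], requiring 10 comparisons. The merge step runs in O(n) time where n is the total number of elements.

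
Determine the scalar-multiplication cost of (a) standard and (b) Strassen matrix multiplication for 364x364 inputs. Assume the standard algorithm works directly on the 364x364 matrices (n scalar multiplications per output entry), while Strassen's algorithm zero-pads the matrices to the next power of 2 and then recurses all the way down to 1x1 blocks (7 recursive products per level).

Matrix multiplication for 364x364 matrices:

Strassen's algorithm requires power-of-2 dimensions. Pad 364x364 to 512x512 (next power of 2).

Standard algorithm: 364^3 = 48228544 multiplications
Strassen's algorithm: 7^(log2(512)) = 7^9 = 40353607 multiplications
Savings: 48228544 - 40353607 = 7874937 multiplications

Standard: 48228544 multiplications (364^3). Strassen: 40353607 multiplications (7^9, after padding to 512x512). Strassen reduces 8 recursive multiplications to 7 at each level.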